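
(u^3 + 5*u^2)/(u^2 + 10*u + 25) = u^2/(u + 5)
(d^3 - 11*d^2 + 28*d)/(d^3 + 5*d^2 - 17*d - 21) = d*(d^2 - 11*d + 28)/(d^3 + 5*d^2 - 17*d - 21)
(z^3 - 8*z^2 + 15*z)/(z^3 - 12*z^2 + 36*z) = (z^2 - 8*z + 15)/(z^2 - 12*z + 36)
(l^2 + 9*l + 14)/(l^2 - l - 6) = (l + 7)/(l - 3)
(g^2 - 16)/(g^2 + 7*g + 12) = (g - 4)/(g + 3)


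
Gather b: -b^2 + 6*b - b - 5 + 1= -b^2 + 5*b - 4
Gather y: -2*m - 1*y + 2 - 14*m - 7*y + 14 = -16*m - 8*y + 16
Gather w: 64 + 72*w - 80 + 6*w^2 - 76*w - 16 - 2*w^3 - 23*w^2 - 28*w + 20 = -2*w^3 - 17*w^2 - 32*w - 12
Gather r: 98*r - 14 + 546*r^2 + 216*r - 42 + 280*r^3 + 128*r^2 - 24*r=280*r^3 + 674*r^2 + 290*r - 56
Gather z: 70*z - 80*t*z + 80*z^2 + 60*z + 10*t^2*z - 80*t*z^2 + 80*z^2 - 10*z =z^2*(160 - 80*t) + z*(10*t^2 - 80*t + 120)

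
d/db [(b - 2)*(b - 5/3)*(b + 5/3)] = 3*b^2 - 4*b - 25/9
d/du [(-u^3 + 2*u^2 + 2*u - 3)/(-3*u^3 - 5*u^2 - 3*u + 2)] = (11*u^4 + 18*u^3 - 29*u^2 - 22*u - 5)/(9*u^6 + 30*u^5 + 43*u^4 + 18*u^3 - 11*u^2 - 12*u + 4)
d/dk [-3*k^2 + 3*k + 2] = 3 - 6*k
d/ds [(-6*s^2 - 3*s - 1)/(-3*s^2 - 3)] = (-s^2 + 10*s/3 + 1)/(s^4 + 2*s^2 + 1)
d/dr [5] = 0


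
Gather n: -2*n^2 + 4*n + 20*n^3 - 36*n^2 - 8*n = 20*n^3 - 38*n^2 - 4*n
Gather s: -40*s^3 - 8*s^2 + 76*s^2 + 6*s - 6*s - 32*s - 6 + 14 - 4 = -40*s^3 + 68*s^2 - 32*s + 4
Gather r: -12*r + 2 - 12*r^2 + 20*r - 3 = -12*r^2 + 8*r - 1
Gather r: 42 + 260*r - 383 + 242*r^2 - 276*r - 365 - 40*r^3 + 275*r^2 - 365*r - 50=-40*r^3 + 517*r^2 - 381*r - 756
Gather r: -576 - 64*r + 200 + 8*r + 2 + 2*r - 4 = -54*r - 378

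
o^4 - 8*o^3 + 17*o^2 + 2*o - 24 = (o - 4)*(o - 3)*(o - 2)*(o + 1)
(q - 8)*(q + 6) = q^2 - 2*q - 48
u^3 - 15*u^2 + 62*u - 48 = (u - 8)*(u - 6)*(u - 1)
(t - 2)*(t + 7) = t^2 + 5*t - 14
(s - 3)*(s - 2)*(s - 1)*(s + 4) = s^4 - 2*s^3 - 13*s^2 + 38*s - 24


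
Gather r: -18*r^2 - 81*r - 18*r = -18*r^2 - 99*r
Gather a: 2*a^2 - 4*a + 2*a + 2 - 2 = 2*a^2 - 2*a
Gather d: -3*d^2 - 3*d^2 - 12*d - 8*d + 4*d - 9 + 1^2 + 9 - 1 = -6*d^2 - 16*d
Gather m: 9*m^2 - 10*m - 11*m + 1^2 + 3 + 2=9*m^2 - 21*m + 6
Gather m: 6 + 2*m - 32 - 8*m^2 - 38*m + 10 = -8*m^2 - 36*m - 16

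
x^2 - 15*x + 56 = (x - 8)*(x - 7)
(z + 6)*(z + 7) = z^2 + 13*z + 42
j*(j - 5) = j^2 - 5*j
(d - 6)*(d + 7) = d^2 + d - 42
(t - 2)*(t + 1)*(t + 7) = t^3 + 6*t^2 - 9*t - 14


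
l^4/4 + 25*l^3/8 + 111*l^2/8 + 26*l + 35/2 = (l/2 + 1)^2*(l + 7/2)*(l + 5)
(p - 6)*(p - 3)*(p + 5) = p^3 - 4*p^2 - 27*p + 90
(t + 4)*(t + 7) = t^2 + 11*t + 28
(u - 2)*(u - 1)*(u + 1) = u^3 - 2*u^2 - u + 2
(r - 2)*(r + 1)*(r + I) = r^3 - r^2 + I*r^2 - 2*r - I*r - 2*I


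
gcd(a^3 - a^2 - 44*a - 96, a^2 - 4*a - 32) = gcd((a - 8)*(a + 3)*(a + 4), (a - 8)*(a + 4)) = a^2 - 4*a - 32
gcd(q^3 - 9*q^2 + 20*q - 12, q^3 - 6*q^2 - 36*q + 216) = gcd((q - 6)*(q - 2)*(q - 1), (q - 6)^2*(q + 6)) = q - 6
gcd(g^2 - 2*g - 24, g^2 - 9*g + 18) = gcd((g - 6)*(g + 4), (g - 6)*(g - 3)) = g - 6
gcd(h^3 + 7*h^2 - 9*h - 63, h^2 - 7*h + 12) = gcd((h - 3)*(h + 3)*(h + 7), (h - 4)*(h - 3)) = h - 3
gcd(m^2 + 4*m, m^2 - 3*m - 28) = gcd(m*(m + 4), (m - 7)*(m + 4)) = m + 4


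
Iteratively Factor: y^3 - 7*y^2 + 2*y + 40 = (y + 2)*(y^2 - 9*y + 20) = (y - 4)*(y + 2)*(y - 5)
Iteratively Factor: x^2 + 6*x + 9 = (x + 3)*(x + 3)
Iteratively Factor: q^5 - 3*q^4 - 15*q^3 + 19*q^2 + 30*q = (q + 1)*(q^4 - 4*q^3 - 11*q^2 + 30*q) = (q - 5)*(q + 1)*(q^3 + q^2 - 6*q) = q*(q - 5)*(q + 1)*(q^2 + q - 6) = q*(q - 5)*(q + 1)*(q + 3)*(q - 2)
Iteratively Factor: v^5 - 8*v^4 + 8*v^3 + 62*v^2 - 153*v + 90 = (v - 5)*(v^4 - 3*v^3 - 7*v^2 + 27*v - 18) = (v - 5)*(v - 1)*(v^3 - 2*v^2 - 9*v + 18) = (v - 5)*(v - 2)*(v - 1)*(v^2 - 9) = (v - 5)*(v - 2)*(v - 1)*(v + 3)*(v - 3)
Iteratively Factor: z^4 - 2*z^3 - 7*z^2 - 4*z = (z - 4)*(z^3 + 2*z^2 + z) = (z - 4)*(z + 1)*(z^2 + z) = (z - 4)*(z + 1)^2*(z)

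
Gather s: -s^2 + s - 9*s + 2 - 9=-s^2 - 8*s - 7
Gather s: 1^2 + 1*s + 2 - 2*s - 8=-s - 5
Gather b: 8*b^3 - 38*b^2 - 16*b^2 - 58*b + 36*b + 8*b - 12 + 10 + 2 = 8*b^3 - 54*b^2 - 14*b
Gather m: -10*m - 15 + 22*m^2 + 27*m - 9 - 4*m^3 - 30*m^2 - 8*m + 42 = -4*m^3 - 8*m^2 + 9*m + 18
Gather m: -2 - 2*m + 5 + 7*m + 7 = 5*m + 10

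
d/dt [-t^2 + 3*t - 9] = 3 - 2*t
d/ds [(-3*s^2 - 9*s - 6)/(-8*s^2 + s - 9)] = 3*(-25*s^2 - 14*s + 29)/(64*s^4 - 16*s^3 + 145*s^2 - 18*s + 81)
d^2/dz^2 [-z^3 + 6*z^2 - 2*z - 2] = 12 - 6*z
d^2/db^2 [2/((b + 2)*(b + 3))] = 4*((b + 2)^2 + (b + 2)*(b + 3) + (b + 3)^2)/((b + 2)^3*(b + 3)^3)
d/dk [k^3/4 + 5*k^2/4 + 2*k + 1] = 3*k^2/4 + 5*k/2 + 2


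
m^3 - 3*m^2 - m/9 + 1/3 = (m - 3)*(m - 1/3)*(m + 1/3)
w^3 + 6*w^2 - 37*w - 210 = (w - 6)*(w + 5)*(w + 7)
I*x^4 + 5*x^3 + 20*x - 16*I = (x - 4*I)*(x - 2*I)*(x + 2*I)*(I*x + 1)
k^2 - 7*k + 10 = (k - 5)*(k - 2)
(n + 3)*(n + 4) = n^2 + 7*n + 12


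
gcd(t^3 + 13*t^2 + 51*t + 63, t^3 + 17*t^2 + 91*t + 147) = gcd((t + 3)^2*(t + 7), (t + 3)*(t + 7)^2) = t^2 + 10*t + 21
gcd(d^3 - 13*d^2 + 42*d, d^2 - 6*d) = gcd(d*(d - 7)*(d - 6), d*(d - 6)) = d^2 - 6*d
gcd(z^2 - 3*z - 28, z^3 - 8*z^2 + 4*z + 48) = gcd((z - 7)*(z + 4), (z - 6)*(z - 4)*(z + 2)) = 1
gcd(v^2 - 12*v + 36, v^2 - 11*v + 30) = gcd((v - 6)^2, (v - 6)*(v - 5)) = v - 6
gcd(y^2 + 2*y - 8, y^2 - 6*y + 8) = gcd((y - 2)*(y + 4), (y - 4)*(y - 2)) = y - 2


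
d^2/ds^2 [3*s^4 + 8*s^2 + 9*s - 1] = 36*s^2 + 16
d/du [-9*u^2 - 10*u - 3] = -18*u - 10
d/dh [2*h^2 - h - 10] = 4*h - 1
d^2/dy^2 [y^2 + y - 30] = 2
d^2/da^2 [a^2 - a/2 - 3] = 2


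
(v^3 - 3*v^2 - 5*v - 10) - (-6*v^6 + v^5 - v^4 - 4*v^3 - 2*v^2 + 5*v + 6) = 6*v^6 - v^5 + v^4 + 5*v^3 - v^2 - 10*v - 16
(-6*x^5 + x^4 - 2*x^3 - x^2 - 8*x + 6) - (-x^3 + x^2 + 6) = -6*x^5 + x^4 - x^3 - 2*x^2 - 8*x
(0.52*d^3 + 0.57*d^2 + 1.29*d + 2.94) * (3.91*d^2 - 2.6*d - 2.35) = 2.0332*d^5 + 0.8767*d^4 + 2.3399*d^3 + 6.8019*d^2 - 10.6755*d - 6.909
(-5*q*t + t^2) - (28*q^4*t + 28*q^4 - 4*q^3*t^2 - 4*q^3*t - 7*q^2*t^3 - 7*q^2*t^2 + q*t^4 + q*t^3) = -28*q^4*t - 28*q^4 + 4*q^3*t^2 + 4*q^3*t + 7*q^2*t^3 + 7*q^2*t^2 - q*t^4 - q*t^3 - 5*q*t + t^2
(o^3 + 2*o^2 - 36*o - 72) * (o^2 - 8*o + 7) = o^5 - 6*o^4 - 45*o^3 + 230*o^2 + 324*o - 504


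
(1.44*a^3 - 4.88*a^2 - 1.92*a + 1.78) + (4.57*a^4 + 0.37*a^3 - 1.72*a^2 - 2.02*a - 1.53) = 4.57*a^4 + 1.81*a^3 - 6.6*a^2 - 3.94*a + 0.25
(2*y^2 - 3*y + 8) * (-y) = -2*y^3 + 3*y^2 - 8*y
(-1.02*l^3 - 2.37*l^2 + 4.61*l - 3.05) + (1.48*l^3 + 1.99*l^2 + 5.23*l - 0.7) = 0.46*l^3 - 0.38*l^2 + 9.84*l - 3.75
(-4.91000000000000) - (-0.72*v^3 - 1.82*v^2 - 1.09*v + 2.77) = 0.72*v^3 + 1.82*v^2 + 1.09*v - 7.68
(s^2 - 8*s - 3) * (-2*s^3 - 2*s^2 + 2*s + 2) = -2*s^5 + 14*s^4 + 24*s^3 - 8*s^2 - 22*s - 6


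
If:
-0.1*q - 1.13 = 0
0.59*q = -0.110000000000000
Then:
No Solution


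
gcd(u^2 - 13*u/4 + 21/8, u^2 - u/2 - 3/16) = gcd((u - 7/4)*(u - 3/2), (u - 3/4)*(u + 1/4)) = 1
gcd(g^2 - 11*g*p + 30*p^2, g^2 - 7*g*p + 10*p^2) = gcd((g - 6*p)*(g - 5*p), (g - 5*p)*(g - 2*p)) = -g + 5*p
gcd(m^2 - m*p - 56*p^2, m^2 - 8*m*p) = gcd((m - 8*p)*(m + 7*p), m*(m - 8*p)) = -m + 8*p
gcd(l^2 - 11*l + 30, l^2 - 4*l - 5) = l - 5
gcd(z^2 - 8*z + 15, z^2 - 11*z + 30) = z - 5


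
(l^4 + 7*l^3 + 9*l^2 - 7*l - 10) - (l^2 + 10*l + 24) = l^4 + 7*l^3 + 8*l^2 - 17*l - 34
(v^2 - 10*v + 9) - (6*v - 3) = v^2 - 16*v + 12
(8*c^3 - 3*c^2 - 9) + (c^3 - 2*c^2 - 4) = 9*c^3 - 5*c^2 - 13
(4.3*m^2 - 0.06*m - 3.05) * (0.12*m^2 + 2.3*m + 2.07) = 0.516*m^4 + 9.8828*m^3 + 8.397*m^2 - 7.1392*m - 6.3135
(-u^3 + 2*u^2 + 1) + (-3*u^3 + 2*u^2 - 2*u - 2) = -4*u^3 + 4*u^2 - 2*u - 1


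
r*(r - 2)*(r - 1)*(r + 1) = r^4 - 2*r^3 - r^2 + 2*r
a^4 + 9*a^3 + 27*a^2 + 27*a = a*(a + 3)^3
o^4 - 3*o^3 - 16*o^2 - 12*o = o*(o - 6)*(o + 1)*(o + 2)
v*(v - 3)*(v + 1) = v^3 - 2*v^2 - 3*v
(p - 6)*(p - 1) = p^2 - 7*p + 6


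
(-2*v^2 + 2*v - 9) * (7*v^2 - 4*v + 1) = -14*v^4 + 22*v^3 - 73*v^2 + 38*v - 9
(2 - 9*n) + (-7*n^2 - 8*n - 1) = -7*n^2 - 17*n + 1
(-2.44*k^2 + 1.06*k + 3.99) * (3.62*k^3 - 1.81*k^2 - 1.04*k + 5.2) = -8.8328*k^5 + 8.2536*k^4 + 15.0628*k^3 - 21.0123*k^2 + 1.3624*k + 20.748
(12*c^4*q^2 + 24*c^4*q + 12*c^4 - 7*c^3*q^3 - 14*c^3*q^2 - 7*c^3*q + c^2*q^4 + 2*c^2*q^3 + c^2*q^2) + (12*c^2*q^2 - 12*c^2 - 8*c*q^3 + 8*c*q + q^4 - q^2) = 12*c^4*q^2 + 24*c^4*q + 12*c^4 - 7*c^3*q^3 - 14*c^3*q^2 - 7*c^3*q + c^2*q^4 + 2*c^2*q^3 + 13*c^2*q^2 - 12*c^2 - 8*c*q^3 + 8*c*q + q^4 - q^2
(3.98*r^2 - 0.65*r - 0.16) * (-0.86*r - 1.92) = -3.4228*r^3 - 7.0826*r^2 + 1.3856*r + 0.3072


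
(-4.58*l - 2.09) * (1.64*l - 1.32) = -7.5112*l^2 + 2.618*l + 2.7588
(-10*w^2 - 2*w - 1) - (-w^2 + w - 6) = -9*w^2 - 3*w + 5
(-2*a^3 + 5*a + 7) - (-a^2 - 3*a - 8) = -2*a^3 + a^2 + 8*a + 15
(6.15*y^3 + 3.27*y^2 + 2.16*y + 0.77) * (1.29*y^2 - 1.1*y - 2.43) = 7.9335*y^5 - 2.5467*y^4 - 15.7551*y^3 - 9.3288*y^2 - 6.0958*y - 1.8711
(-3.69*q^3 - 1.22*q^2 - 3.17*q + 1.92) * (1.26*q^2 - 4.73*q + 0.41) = -4.6494*q^5 + 15.9165*q^4 + 0.263500000000001*q^3 + 16.9131*q^2 - 10.3813*q + 0.7872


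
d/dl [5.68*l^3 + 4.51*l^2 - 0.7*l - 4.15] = 17.04*l^2 + 9.02*l - 0.7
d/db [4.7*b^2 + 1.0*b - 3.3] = 9.4*b + 1.0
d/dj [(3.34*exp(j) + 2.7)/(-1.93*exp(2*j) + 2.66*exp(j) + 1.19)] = (6.4462*exp(2*j) + 10.422*exp(j) - 3.2074)*exp(j)/(3.7249*exp(4*j) - 10.2676*exp(3*j) + 2.4822*exp(2*j) + 6.3308*exp(j) + 1.4161)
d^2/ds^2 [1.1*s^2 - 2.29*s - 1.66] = 2.20000000000000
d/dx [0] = 0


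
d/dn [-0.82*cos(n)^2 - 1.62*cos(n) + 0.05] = (1.64*cos(n) + 1.62)*sin(n)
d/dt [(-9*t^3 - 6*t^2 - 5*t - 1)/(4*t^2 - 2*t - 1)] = (-36*t^4 + 36*t^3 + 59*t^2 + 20*t + 3)/(16*t^4 - 16*t^3 - 4*t^2 + 4*t + 1)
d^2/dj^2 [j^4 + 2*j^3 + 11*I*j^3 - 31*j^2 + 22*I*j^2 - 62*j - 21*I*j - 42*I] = 12*j^2 + j*(12 + 66*I) - 62 + 44*I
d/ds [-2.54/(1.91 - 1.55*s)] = -3.937/(1.55*s - 1.91)^2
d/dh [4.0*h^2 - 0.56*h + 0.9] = 8.0*h - 0.56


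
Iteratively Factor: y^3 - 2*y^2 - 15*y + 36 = (y - 3)*(y^2 + y - 12) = (y - 3)*(y + 4)*(y - 3)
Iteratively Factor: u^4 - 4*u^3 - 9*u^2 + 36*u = (u + 3)*(u^3 - 7*u^2 + 12*u) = (u - 4)*(u + 3)*(u^2 - 3*u) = (u - 4)*(u - 3)*(u + 3)*(u)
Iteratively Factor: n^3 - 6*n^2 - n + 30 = (n - 5)*(n^2 - n - 6) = (n - 5)*(n - 3)*(n + 2)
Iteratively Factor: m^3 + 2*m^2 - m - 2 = (m + 2)*(m^2 - 1) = (m + 1)*(m + 2)*(m - 1)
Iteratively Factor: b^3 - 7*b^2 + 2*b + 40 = (b + 2)*(b^2 - 9*b + 20) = (b - 4)*(b + 2)*(b - 5)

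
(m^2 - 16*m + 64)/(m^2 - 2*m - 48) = (m - 8)/(m + 6)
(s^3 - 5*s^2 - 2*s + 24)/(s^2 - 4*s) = s - 1 - 6/s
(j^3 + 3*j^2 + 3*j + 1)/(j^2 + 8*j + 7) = (j^2 + 2*j + 1)/(j + 7)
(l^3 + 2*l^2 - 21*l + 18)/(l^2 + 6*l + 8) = (l^3 + 2*l^2 - 21*l + 18)/(l^2 + 6*l + 8)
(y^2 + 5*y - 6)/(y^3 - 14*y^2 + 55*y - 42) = (y + 6)/(y^2 - 13*y + 42)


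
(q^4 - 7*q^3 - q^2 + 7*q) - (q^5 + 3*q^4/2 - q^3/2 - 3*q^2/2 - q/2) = -q^5 - q^4/2 - 13*q^3/2 + q^2/2 + 15*q/2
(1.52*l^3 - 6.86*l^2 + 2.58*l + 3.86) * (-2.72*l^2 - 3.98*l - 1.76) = -4.1344*l^5 + 12.6096*l^4 + 17.61*l^3 - 8.694*l^2 - 19.9036*l - 6.7936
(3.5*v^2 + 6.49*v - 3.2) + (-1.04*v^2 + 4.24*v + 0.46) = 2.46*v^2 + 10.73*v - 2.74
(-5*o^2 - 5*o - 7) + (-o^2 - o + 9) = -6*o^2 - 6*o + 2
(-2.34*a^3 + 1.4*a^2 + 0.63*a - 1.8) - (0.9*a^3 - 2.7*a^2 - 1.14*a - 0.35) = -3.24*a^3 + 4.1*a^2 + 1.77*a - 1.45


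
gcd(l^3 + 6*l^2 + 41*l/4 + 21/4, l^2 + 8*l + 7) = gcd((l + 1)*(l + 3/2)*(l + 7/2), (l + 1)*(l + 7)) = l + 1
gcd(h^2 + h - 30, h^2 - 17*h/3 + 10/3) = h - 5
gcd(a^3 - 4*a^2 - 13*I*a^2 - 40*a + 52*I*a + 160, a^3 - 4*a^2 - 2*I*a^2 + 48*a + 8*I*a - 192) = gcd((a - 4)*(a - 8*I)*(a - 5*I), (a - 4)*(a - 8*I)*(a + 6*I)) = a^2 + a*(-4 - 8*I) + 32*I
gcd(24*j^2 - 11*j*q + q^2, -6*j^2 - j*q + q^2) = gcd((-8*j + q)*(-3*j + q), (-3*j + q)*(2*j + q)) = -3*j + q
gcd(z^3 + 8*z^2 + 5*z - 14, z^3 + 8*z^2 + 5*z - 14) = z^3 + 8*z^2 + 5*z - 14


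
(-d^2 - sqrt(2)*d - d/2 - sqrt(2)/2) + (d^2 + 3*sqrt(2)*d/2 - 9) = -d/2 + sqrt(2)*d/2 - 9 - sqrt(2)/2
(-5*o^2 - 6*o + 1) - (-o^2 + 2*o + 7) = -4*o^2 - 8*o - 6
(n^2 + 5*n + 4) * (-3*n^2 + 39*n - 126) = -3*n^4 + 24*n^3 + 57*n^2 - 474*n - 504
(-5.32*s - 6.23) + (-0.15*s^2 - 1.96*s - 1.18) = -0.15*s^2 - 7.28*s - 7.41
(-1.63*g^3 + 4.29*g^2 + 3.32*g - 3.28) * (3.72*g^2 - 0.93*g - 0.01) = -6.0636*g^5 + 17.4747*g^4 + 8.377*g^3 - 15.3321*g^2 + 3.0172*g + 0.0328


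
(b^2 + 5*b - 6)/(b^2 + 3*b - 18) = (b - 1)/(b - 3)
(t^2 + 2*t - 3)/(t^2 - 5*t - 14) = (-t^2 - 2*t + 3)/(-t^2 + 5*t + 14)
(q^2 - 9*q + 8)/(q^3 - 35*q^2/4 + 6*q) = 4*(q - 1)/(q*(4*q - 3))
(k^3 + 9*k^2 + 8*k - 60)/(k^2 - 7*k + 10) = (k^2 + 11*k + 30)/(k - 5)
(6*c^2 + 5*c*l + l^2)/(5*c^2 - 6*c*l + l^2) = (6*c^2 + 5*c*l + l^2)/(5*c^2 - 6*c*l + l^2)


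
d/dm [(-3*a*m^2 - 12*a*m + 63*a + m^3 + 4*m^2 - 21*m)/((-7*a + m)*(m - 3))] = (21*a^2 - 14*a*m - 28*a + m^2)/(49*a^2 - 14*a*m + m^2)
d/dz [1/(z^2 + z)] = (-2*z - 1)/(z^2*(z + 1)^2)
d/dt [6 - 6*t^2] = -12*t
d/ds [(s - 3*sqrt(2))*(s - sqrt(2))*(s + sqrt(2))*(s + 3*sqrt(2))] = 4*s*(s^2 - 10)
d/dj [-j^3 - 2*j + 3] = -3*j^2 - 2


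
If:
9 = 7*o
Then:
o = 9/7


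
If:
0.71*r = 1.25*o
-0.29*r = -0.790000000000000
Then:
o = 1.55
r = 2.72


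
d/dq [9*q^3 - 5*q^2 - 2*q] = 27*q^2 - 10*q - 2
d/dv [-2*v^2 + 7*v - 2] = 7 - 4*v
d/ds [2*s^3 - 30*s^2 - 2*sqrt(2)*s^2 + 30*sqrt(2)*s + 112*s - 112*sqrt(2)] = 6*s^2 - 60*s - 4*sqrt(2)*s + 30*sqrt(2) + 112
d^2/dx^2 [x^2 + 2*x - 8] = 2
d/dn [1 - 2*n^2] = -4*n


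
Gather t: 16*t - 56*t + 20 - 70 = -40*t - 50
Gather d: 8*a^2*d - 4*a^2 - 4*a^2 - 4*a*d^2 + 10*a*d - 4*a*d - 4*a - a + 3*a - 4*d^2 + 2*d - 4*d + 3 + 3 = -8*a^2 - 2*a + d^2*(-4*a - 4) + d*(8*a^2 + 6*a - 2) + 6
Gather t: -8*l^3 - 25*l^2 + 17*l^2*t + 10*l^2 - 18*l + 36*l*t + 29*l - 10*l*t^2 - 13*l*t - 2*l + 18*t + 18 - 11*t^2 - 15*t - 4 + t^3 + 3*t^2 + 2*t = -8*l^3 - 15*l^2 + 9*l + t^3 + t^2*(-10*l - 8) + t*(17*l^2 + 23*l + 5) + 14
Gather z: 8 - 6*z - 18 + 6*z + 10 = 0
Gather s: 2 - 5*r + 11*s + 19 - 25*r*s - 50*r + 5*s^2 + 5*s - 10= -55*r + 5*s^2 + s*(16 - 25*r) + 11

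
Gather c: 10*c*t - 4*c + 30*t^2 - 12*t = c*(10*t - 4) + 30*t^2 - 12*t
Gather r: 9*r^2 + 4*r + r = 9*r^2 + 5*r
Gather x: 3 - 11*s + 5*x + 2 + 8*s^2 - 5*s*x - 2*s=8*s^2 - 13*s + x*(5 - 5*s) + 5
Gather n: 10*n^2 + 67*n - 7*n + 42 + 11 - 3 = 10*n^2 + 60*n + 50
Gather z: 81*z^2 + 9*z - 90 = 81*z^2 + 9*z - 90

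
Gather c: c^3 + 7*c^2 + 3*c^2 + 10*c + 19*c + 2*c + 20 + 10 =c^3 + 10*c^2 + 31*c + 30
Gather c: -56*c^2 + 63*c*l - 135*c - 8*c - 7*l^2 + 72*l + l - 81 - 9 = -56*c^2 + c*(63*l - 143) - 7*l^2 + 73*l - 90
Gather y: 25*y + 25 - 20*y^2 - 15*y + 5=-20*y^2 + 10*y + 30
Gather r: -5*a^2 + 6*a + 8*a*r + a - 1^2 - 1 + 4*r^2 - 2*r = -5*a^2 + 7*a + 4*r^2 + r*(8*a - 2) - 2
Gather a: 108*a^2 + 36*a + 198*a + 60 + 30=108*a^2 + 234*a + 90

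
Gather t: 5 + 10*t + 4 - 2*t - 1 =8*t + 8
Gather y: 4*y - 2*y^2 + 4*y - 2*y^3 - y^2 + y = -2*y^3 - 3*y^2 + 9*y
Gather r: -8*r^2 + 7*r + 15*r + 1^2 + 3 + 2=-8*r^2 + 22*r + 6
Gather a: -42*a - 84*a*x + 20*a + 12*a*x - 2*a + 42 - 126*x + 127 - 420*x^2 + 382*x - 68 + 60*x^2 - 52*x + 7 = a*(-72*x - 24) - 360*x^2 + 204*x + 108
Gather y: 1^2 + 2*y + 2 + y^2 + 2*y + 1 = y^2 + 4*y + 4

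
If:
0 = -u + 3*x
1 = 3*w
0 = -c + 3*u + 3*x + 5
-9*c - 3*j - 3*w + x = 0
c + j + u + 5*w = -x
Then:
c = -17/59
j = 68/177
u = -78/59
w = 1/3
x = -26/59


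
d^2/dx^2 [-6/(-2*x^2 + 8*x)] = 6*(-x*(x - 4) + 4*(x - 2)^2)/(x^3*(x - 4)^3)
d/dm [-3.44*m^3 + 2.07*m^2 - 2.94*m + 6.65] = -10.32*m^2 + 4.14*m - 2.94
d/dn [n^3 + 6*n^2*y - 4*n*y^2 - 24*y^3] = 3*n^2 + 12*n*y - 4*y^2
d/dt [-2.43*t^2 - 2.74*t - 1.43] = -4.86*t - 2.74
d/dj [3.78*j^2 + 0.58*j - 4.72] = 7.56*j + 0.58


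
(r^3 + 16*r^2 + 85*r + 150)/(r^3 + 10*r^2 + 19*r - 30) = (r + 5)/(r - 1)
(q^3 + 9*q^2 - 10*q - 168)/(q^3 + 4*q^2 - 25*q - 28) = (q + 6)/(q + 1)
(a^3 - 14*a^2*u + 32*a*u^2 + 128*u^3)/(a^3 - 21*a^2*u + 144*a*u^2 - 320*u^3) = (-a - 2*u)/(-a + 5*u)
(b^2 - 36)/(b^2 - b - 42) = (b - 6)/(b - 7)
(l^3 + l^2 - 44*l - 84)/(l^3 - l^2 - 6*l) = (l^2 - l - 42)/(l*(l - 3))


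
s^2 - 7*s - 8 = (s - 8)*(s + 1)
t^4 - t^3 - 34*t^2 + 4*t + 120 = (t - 6)*(t - 2)*(t + 2)*(t + 5)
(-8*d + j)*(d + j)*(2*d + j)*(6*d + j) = -96*d^4 - 148*d^3*j - 52*d^2*j^2 + d*j^3 + j^4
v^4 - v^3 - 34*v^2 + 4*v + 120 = (v - 6)*(v - 2)*(v + 2)*(v + 5)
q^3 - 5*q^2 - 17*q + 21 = (q - 7)*(q - 1)*(q + 3)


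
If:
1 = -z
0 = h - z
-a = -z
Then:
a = -1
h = -1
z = -1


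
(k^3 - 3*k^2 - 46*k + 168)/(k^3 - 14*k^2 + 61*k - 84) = (k^2 + k - 42)/(k^2 - 10*k + 21)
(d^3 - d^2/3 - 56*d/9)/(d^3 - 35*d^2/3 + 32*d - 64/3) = d*(3*d + 7)/(3*(d^2 - 9*d + 8))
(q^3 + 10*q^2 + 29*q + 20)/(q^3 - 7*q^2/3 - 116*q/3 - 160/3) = 3*(q^2 + 6*q + 5)/(3*q^2 - 19*q - 40)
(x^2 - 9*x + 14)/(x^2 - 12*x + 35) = (x - 2)/(x - 5)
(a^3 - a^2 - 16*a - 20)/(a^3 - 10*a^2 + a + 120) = (a^2 + 4*a + 4)/(a^2 - 5*a - 24)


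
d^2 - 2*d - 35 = (d - 7)*(d + 5)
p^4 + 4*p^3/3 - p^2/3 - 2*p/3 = p*(p - 2/3)*(p + 1)^2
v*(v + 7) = v^2 + 7*v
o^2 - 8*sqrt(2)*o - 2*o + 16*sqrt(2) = (o - 2)*(o - 8*sqrt(2))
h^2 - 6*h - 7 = (h - 7)*(h + 1)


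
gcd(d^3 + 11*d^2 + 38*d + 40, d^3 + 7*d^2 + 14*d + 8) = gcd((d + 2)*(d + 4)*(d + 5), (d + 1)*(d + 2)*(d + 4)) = d^2 + 6*d + 8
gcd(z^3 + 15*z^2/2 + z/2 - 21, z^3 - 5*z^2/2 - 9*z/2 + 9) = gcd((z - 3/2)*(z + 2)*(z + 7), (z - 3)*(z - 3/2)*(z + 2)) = z^2 + z/2 - 3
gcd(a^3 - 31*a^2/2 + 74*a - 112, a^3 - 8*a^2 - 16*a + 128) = a^2 - 12*a + 32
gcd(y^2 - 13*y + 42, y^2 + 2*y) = 1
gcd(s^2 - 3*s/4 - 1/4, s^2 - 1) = s - 1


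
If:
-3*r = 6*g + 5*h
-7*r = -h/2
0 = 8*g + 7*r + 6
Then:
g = -219/271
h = 252/271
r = 18/271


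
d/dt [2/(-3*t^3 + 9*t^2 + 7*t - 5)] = 2*(9*t^2 - 18*t - 7)/(3*t^3 - 9*t^2 - 7*t + 5)^2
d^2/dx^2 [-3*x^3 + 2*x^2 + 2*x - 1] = 4 - 18*x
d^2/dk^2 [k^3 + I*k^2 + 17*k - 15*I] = 6*k + 2*I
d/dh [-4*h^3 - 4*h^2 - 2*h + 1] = -12*h^2 - 8*h - 2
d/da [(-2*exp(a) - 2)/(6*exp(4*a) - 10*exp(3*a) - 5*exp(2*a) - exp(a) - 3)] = 2*(-(exp(a) + 1)*(-24*exp(3*a) + 30*exp(2*a) + 10*exp(a) + 1) - 6*exp(4*a) + 10*exp(3*a) + 5*exp(2*a) + exp(a) + 3)*exp(a)/(-6*exp(4*a) + 10*exp(3*a) + 5*exp(2*a) + exp(a) + 3)^2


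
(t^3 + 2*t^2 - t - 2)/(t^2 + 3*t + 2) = t - 1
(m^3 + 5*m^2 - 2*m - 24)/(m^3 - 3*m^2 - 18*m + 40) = (m + 3)/(m - 5)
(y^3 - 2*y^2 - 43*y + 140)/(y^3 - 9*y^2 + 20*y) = (y + 7)/y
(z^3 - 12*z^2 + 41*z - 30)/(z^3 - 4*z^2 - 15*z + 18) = (z - 5)/(z + 3)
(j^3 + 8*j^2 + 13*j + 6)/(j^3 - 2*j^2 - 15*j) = (j^3 + 8*j^2 + 13*j + 6)/(j*(j^2 - 2*j - 15))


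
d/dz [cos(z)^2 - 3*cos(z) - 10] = (3 - 2*cos(z))*sin(z)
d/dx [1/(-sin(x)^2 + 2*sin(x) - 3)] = 2*(sin(x) - 1)*cos(x)/(sin(x)^2 - 2*sin(x) + 3)^2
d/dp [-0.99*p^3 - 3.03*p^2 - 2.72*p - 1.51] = -2.97*p^2 - 6.06*p - 2.72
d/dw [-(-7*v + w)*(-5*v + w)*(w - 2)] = -35*v^2 + 24*v*w - 24*v - 3*w^2 + 4*w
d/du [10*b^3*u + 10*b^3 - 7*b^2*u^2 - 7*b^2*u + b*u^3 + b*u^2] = b*(10*b^2 - 14*b*u - 7*b + 3*u^2 + 2*u)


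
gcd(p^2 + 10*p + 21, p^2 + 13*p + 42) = p + 7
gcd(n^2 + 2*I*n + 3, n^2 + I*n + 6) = n + 3*I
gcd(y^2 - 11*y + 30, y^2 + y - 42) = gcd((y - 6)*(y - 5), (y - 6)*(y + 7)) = y - 6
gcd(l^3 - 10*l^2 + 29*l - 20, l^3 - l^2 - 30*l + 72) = l - 4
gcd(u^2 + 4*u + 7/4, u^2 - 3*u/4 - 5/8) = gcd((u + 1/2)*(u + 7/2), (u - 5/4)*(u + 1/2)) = u + 1/2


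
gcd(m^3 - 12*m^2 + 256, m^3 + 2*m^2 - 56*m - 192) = m^2 - 4*m - 32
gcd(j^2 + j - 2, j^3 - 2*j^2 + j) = j - 1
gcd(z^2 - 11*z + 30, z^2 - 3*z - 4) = 1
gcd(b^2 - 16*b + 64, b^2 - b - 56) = b - 8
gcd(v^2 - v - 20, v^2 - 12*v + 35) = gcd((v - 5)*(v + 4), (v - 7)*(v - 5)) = v - 5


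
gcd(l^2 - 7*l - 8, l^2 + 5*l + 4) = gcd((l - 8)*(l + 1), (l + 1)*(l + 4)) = l + 1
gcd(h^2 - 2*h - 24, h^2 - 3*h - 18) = h - 6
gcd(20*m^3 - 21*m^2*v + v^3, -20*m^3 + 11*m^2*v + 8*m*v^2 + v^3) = -5*m^2 + 4*m*v + v^2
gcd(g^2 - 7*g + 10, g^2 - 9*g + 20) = g - 5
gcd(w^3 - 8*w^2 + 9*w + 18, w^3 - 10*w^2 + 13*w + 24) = w^2 - 2*w - 3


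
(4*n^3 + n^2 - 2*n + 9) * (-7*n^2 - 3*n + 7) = -28*n^5 - 19*n^4 + 39*n^3 - 50*n^2 - 41*n + 63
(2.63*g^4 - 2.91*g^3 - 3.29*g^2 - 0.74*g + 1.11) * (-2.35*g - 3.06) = -6.1805*g^5 - 1.2093*g^4 + 16.6361*g^3 + 11.8064*g^2 - 0.3441*g - 3.3966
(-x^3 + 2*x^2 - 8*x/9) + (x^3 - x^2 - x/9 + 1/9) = x^2 - x + 1/9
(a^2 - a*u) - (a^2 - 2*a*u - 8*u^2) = a*u + 8*u^2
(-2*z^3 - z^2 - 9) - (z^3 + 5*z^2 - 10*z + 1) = -3*z^3 - 6*z^2 + 10*z - 10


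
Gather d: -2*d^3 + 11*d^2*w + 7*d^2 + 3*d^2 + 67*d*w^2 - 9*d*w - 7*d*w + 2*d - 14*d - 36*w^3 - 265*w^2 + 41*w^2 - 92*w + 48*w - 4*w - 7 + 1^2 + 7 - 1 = -2*d^3 + d^2*(11*w + 10) + d*(67*w^2 - 16*w - 12) - 36*w^3 - 224*w^2 - 48*w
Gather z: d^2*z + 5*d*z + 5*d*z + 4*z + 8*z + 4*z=z*(d^2 + 10*d + 16)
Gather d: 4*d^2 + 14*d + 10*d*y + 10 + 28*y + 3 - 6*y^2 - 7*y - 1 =4*d^2 + d*(10*y + 14) - 6*y^2 + 21*y + 12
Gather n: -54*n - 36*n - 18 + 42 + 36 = 60 - 90*n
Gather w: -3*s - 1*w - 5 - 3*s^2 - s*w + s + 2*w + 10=-3*s^2 - 2*s + w*(1 - s) + 5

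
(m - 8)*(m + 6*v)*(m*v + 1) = m^3*v + 6*m^2*v^2 - 8*m^2*v + m^2 - 48*m*v^2 + 6*m*v - 8*m - 48*v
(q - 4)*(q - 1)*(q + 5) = q^3 - 21*q + 20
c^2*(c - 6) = c^3 - 6*c^2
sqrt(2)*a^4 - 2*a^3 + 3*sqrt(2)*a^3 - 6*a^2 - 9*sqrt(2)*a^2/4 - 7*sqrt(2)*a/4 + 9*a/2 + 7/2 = (a - 1)*(a + 7/2)*(a - sqrt(2))*(sqrt(2)*a + sqrt(2)/2)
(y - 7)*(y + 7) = y^2 - 49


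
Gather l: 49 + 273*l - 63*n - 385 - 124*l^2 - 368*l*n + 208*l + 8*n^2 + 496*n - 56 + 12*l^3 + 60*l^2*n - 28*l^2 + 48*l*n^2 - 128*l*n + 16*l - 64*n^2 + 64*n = 12*l^3 + l^2*(60*n - 152) + l*(48*n^2 - 496*n + 497) - 56*n^2 + 497*n - 392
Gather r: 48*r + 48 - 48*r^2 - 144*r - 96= -48*r^2 - 96*r - 48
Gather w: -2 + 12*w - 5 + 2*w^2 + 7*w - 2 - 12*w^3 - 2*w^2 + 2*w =-12*w^3 + 21*w - 9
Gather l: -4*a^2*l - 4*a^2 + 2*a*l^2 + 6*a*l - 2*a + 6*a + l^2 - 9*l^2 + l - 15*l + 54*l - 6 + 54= -4*a^2 + 4*a + l^2*(2*a - 8) + l*(-4*a^2 + 6*a + 40) + 48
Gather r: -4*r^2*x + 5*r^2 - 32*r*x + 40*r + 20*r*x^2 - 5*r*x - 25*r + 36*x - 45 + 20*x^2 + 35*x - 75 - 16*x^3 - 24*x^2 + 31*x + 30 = r^2*(5 - 4*x) + r*(20*x^2 - 37*x + 15) - 16*x^3 - 4*x^2 + 102*x - 90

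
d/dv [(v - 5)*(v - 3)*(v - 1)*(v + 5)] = 4*v^3 - 12*v^2 - 44*v + 100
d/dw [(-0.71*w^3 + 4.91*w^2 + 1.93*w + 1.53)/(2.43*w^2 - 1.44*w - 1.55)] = (-1.7253*w^4 + 2.0448*w^3 - 8.4588*w^2 - 22.6568*w - 0.7883)/(5.9049*w^4 - 6.9984*w^3 - 5.4594*w^2 + 4.464*w + 2.4025)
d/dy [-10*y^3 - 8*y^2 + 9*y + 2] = -30*y^2 - 16*y + 9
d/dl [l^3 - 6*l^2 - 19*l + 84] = 3*l^2 - 12*l - 19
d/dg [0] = 0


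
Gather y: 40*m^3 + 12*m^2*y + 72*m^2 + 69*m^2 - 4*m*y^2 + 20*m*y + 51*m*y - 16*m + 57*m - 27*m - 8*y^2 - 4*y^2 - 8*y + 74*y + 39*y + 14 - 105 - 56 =40*m^3 + 141*m^2 + 14*m + y^2*(-4*m - 12) + y*(12*m^2 + 71*m + 105) - 147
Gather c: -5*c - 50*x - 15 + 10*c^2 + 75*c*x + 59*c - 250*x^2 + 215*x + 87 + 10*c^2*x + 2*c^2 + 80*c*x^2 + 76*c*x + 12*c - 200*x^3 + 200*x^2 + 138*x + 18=c^2*(10*x + 12) + c*(80*x^2 + 151*x + 66) - 200*x^3 - 50*x^2 + 303*x + 90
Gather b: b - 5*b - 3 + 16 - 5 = 8 - 4*b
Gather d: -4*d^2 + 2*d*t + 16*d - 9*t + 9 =-4*d^2 + d*(2*t + 16) - 9*t + 9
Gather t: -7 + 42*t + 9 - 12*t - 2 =30*t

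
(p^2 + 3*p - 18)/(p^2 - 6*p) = (p^2 + 3*p - 18)/(p*(p - 6))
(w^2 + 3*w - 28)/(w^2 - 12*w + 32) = (w + 7)/(w - 8)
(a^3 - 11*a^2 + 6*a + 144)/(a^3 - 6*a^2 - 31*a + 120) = (a^2 - 3*a - 18)/(a^2 + 2*a - 15)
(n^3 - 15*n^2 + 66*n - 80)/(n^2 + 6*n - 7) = (n^3 - 15*n^2 + 66*n - 80)/(n^2 + 6*n - 7)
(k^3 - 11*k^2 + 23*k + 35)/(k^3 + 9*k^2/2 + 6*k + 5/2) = 2*(k^2 - 12*k + 35)/(2*k^2 + 7*k + 5)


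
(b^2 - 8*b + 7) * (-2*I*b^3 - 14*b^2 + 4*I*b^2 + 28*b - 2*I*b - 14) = -2*I*b^5 - 14*b^4 + 20*I*b^4 + 140*b^3 - 48*I*b^3 - 336*b^2 + 44*I*b^2 + 308*b - 14*I*b - 98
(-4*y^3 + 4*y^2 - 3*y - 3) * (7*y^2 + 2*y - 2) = -28*y^5 + 20*y^4 - 5*y^3 - 35*y^2 + 6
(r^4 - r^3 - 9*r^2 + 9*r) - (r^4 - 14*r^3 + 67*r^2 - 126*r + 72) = 13*r^3 - 76*r^2 + 135*r - 72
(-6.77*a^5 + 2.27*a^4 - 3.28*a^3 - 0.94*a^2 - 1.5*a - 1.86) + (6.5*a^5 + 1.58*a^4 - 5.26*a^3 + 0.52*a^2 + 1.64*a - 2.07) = -0.27*a^5 + 3.85*a^4 - 8.54*a^3 - 0.42*a^2 + 0.14*a - 3.93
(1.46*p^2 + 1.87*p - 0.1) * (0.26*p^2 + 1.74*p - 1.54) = 0.3796*p^4 + 3.0266*p^3 + 0.9794*p^2 - 3.0538*p + 0.154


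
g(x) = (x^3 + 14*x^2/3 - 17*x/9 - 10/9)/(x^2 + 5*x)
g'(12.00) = 1.00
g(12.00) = 11.65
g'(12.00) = 1.00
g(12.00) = 11.65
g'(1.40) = 1.11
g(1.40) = 0.91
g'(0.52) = 1.82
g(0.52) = -0.24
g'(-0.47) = 2.01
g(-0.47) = -0.33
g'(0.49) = 1.93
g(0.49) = -0.30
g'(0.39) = 2.46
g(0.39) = -0.51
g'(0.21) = 6.04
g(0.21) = -1.18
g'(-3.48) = 1.02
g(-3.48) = -3.75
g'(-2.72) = 1.03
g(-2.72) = -2.97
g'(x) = (-2*x - 5)*(x^3 + 14*x^2/3 - 17*x/9 - 10/9)/(x^2 + 5*x)^2 + (3*x^2 + 28*x/3 - 17/9)/(x^2 + 5*x) = 1 + 2/(9*x^2)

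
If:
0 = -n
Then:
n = 0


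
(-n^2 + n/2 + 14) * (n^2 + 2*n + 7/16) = -n^4 - 3*n^3/2 + 233*n^2/16 + 903*n/32 + 49/8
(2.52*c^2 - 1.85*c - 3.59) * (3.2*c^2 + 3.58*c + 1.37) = 8.064*c^4 + 3.1016*c^3 - 14.6586*c^2 - 15.3867*c - 4.9183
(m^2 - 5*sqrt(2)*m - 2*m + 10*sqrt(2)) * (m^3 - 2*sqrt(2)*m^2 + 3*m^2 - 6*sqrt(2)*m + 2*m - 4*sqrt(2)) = m^5 - 7*sqrt(2)*m^4 + m^4 - 7*sqrt(2)*m^3 + 16*m^3 + 16*m^2 + 28*sqrt(2)*m^2 - 80*m + 28*sqrt(2)*m - 80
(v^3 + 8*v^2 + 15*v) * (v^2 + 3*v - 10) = v^5 + 11*v^4 + 29*v^3 - 35*v^2 - 150*v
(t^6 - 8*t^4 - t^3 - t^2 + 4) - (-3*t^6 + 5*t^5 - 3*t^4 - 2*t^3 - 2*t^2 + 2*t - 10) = 4*t^6 - 5*t^5 - 5*t^4 + t^3 + t^2 - 2*t + 14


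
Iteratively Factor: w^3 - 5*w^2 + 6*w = (w - 3)*(w^2 - 2*w) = w*(w - 3)*(w - 2)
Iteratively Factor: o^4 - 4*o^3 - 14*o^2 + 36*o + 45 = (o + 3)*(o^3 - 7*o^2 + 7*o + 15) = (o - 3)*(o + 3)*(o^2 - 4*o - 5) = (o - 5)*(o - 3)*(o + 3)*(o + 1)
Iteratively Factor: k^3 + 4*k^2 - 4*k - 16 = (k - 2)*(k^2 + 6*k + 8) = (k - 2)*(k + 2)*(k + 4)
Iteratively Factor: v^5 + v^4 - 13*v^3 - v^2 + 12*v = (v - 3)*(v^4 + 4*v^3 - v^2 - 4*v) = (v - 3)*(v + 1)*(v^3 + 3*v^2 - 4*v) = (v - 3)*(v - 1)*(v + 1)*(v^2 + 4*v) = v*(v - 3)*(v - 1)*(v + 1)*(v + 4)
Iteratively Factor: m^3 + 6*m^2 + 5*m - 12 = (m + 3)*(m^2 + 3*m - 4) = (m - 1)*(m + 3)*(m + 4)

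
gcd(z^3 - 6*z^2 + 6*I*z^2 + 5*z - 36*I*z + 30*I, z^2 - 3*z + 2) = z - 1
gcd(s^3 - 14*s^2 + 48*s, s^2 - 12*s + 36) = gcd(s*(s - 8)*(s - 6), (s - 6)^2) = s - 6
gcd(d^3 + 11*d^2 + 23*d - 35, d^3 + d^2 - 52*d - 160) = d + 5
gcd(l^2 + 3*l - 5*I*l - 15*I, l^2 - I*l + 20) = l - 5*I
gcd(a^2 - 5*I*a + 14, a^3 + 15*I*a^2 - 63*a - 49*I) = 1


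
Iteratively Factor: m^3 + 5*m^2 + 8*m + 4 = (m + 1)*(m^2 + 4*m + 4) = (m + 1)*(m + 2)*(m + 2)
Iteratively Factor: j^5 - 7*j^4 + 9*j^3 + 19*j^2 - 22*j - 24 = (j + 1)*(j^4 - 8*j^3 + 17*j^2 + 2*j - 24) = (j - 3)*(j + 1)*(j^3 - 5*j^2 + 2*j + 8) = (j - 3)*(j + 1)^2*(j^2 - 6*j + 8) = (j - 3)*(j - 2)*(j + 1)^2*(j - 4)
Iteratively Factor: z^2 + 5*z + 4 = (z + 1)*(z + 4)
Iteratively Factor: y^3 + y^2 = (y)*(y^2 + y) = y^2*(y + 1)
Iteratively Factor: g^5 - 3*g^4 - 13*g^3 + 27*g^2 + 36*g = (g + 3)*(g^4 - 6*g^3 + 5*g^2 + 12*g) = (g - 3)*(g + 3)*(g^3 - 3*g^2 - 4*g) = g*(g - 3)*(g + 3)*(g^2 - 3*g - 4) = g*(g - 3)*(g + 1)*(g + 3)*(g - 4)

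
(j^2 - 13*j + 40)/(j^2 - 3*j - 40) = (j - 5)/(j + 5)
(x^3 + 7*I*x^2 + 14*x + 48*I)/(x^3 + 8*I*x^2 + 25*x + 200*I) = (x^2 - I*x + 6)/(x^2 + 25)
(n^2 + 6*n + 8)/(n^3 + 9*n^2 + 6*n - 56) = (n + 2)/(n^2 + 5*n - 14)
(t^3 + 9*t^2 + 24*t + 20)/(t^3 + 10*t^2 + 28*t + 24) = (t + 5)/(t + 6)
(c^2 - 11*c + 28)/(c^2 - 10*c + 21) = (c - 4)/(c - 3)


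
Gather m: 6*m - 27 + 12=6*m - 15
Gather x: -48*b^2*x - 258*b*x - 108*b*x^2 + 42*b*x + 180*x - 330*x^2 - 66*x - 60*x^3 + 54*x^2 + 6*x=-60*x^3 + x^2*(-108*b - 276) + x*(-48*b^2 - 216*b + 120)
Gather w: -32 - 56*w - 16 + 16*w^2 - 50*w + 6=16*w^2 - 106*w - 42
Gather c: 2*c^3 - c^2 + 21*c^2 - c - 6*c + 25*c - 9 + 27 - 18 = 2*c^3 + 20*c^2 + 18*c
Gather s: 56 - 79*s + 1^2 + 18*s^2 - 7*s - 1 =18*s^2 - 86*s + 56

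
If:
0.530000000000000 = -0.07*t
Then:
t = -7.57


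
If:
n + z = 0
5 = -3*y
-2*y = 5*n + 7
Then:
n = -11/15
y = -5/3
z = 11/15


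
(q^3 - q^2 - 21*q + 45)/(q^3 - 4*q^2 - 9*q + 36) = (q^2 + 2*q - 15)/(q^2 - q - 12)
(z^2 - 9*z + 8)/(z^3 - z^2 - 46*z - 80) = (z - 1)/(z^2 + 7*z + 10)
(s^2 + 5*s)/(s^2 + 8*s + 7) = s*(s + 5)/(s^2 + 8*s + 7)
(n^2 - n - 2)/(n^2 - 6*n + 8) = (n + 1)/(n - 4)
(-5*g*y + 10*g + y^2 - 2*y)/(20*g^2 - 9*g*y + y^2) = (y - 2)/(-4*g + y)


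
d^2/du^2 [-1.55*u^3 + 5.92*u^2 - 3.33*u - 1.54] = 11.84 - 9.3*u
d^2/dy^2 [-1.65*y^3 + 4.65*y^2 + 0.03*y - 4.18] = 9.3 - 9.9*y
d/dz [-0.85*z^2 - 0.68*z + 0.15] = -1.7*z - 0.68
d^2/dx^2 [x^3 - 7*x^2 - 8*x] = 6*x - 14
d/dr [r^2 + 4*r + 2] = 2*r + 4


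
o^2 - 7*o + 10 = (o - 5)*(o - 2)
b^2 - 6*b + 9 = (b - 3)^2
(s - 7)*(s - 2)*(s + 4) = s^3 - 5*s^2 - 22*s + 56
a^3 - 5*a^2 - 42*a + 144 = (a - 8)*(a - 3)*(a + 6)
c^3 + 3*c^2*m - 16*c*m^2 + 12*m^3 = (c - 2*m)*(c - m)*(c + 6*m)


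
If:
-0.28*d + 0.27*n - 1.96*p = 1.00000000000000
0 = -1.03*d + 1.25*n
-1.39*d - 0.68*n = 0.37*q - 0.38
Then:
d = 0.194839821157554 - 0.189712457442881*q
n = 0.160548012633824 - 0.156323064932934*q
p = 0.00556747987352782*q - 0.515922033935195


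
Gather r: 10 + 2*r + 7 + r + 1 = 3*r + 18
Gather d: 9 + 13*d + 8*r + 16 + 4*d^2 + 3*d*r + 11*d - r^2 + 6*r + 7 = 4*d^2 + d*(3*r + 24) - r^2 + 14*r + 32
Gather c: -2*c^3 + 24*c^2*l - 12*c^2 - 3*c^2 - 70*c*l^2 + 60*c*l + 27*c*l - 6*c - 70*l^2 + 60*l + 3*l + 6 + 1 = -2*c^3 + c^2*(24*l - 15) + c*(-70*l^2 + 87*l - 6) - 70*l^2 + 63*l + 7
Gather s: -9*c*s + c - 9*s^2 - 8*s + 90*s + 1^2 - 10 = c - 9*s^2 + s*(82 - 9*c) - 9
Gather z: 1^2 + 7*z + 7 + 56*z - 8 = 63*z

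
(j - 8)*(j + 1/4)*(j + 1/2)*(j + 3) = j^4 - 17*j^3/4 - 221*j^2/8 - 149*j/8 - 3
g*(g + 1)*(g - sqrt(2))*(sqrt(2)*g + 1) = sqrt(2)*g^4 - g^3 + sqrt(2)*g^3 - sqrt(2)*g^2 - g^2 - sqrt(2)*g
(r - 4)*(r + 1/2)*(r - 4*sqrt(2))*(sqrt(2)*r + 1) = sqrt(2)*r^4 - 7*r^3 - 7*sqrt(2)*r^3/2 - 6*sqrt(2)*r^2 + 49*r^2/2 + 14*r + 14*sqrt(2)*r + 8*sqrt(2)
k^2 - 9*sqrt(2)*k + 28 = (k - 7*sqrt(2))*(k - 2*sqrt(2))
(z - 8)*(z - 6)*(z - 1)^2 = z^4 - 16*z^3 + 77*z^2 - 110*z + 48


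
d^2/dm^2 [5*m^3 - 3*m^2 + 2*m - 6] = 30*m - 6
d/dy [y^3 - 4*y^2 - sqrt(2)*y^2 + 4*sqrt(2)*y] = 3*y^2 - 8*y - 2*sqrt(2)*y + 4*sqrt(2)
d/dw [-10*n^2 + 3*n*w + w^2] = 3*n + 2*w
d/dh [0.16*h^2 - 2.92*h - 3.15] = 0.32*h - 2.92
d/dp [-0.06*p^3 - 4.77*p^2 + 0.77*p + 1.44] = -0.18*p^2 - 9.54*p + 0.77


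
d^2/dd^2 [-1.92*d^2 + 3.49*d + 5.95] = -3.84000000000000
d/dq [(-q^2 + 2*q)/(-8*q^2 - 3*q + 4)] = (19*q^2 - 8*q + 8)/(64*q^4 + 48*q^3 - 55*q^2 - 24*q + 16)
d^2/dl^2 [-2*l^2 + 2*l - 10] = -4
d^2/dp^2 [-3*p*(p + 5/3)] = -6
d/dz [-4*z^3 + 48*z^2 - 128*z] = -12*z^2 + 96*z - 128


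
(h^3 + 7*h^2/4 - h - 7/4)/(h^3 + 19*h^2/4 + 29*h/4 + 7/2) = (h - 1)/(h + 2)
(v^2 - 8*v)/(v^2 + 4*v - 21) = v*(v - 8)/(v^2 + 4*v - 21)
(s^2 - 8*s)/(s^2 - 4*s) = (s - 8)/(s - 4)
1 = 1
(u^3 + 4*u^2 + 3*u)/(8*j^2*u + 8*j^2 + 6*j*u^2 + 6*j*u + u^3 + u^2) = u*(u + 3)/(8*j^2 + 6*j*u + u^2)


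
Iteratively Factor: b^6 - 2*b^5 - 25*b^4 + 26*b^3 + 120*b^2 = (b - 3)*(b^5 + b^4 - 22*b^3 - 40*b^2) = b*(b - 3)*(b^4 + b^3 - 22*b^2 - 40*b) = b*(b - 3)*(b + 4)*(b^3 - 3*b^2 - 10*b) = b*(b - 3)*(b + 2)*(b + 4)*(b^2 - 5*b) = b*(b - 5)*(b - 3)*(b + 2)*(b + 4)*(b)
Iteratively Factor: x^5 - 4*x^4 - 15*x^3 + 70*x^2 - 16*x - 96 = (x + 4)*(x^4 - 8*x^3 + 17*x^2 + 2*x - 24) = (x - 2)*(x + 4)*(x^3 - 6*x^2 + 5*x + 12) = (x - 2)*(x + 1)*(x + 4)*(x^2 - 7*x + 12) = (x - 3)*(x - 2)*(x + 1)*(x + 4)*(x - 4)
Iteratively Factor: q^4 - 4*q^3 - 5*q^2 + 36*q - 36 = (q + 3)*(q^3 - 7*q^2 + 16*q - 12) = (q - 3)*(q + 3)*(q^2 - 4*q + 4) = (q - 3)*(q - 2)*(q + 3)*(q - 2)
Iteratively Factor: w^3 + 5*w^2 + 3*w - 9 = (w + 3)*(w^2 + 2*w - 3) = (w + 3)^2*(w - 1)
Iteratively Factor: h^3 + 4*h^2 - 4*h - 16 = (h + 2)*(h^2 + 2*h - 8) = (h - 2)*(h + 2)*(h + 4)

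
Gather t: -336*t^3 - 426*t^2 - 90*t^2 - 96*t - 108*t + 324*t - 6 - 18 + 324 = -336*t^3 - 516*t^2 + 120*t + 300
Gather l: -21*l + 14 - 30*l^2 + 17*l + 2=-30*l^2 - 4*l + 16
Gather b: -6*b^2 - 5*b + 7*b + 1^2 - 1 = -6*b^2 + 2*b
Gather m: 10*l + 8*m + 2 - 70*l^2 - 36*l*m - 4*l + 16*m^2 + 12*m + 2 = -70*l^2 + 6*l + 16*m^2 + m*(20 - 36*l) + 4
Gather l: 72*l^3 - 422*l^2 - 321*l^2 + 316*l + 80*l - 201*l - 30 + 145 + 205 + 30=72*l^3 - 743*l^2 + 195*l + 350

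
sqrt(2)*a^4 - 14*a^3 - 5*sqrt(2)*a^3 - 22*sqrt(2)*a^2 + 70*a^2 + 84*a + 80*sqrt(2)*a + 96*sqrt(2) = (a - 6)*(a - 8*sqrt(2))*(a + sqrt(2))*(sqrt(2)*a + sqrt(2))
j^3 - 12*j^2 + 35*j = j*(j - 7)*(j - 5)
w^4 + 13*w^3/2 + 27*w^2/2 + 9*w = w*(w + 3/2)*(w + 2)*(w + 3)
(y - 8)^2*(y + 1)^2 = y^4 - 14*y^3 + 33*y^2 + 112*y + 64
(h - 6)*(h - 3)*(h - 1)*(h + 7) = h^4 - 3*h^3 - 43*h^2 + 171*h - 126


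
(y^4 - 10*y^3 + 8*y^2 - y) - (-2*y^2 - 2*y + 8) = y^4 - 10*y^3 + 10*y^2 + y - 8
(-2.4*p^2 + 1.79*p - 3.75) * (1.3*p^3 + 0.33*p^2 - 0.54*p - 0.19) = -3.12*p^5 + 1.535*p^4 - 2.9883*p^3 - 1.7481*p^2 + 1.6849*p + 0.7125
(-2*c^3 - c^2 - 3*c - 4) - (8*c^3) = -10*c^3 - c^2 - 3*c - 4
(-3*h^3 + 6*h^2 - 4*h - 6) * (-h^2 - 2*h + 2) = 3*h^5 - 14*h^3 + 26*h^2 + 4*h - 12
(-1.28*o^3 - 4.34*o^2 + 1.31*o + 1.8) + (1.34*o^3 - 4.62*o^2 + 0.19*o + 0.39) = 0.0600000000000001*o^3 - 8.96*o^2 + 1.5*o + 2.19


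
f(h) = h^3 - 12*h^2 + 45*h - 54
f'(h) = 3*h^2 - 24*h + 45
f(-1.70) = -170.09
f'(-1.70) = 94.47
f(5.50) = -3.12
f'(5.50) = 3.75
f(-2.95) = -316.85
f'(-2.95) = 141.91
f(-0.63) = -87.36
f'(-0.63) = 61.31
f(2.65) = -0.41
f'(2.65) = 2.47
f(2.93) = -0.02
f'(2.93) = 0.43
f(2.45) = -1.07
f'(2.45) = 4.21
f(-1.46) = -148.39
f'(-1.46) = 86.43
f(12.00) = 486.00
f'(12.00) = 189.00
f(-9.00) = -2160.00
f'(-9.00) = 504.00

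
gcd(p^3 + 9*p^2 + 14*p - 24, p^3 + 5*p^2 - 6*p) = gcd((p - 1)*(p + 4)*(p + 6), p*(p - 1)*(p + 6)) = p^2 + 5*p - 6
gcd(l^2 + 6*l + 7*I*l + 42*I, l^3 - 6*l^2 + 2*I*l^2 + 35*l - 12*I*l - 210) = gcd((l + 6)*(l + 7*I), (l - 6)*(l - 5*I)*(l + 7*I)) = l + 7*I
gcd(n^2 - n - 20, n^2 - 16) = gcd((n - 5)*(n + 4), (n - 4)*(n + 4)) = n + 4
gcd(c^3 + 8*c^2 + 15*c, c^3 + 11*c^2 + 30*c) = c^2 + 5*c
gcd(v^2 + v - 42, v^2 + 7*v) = v + 7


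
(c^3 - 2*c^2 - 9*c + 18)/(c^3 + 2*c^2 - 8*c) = (c^2 - 9)/(c*(c + 4))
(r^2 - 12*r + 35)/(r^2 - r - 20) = (r - 7)/(r + 4)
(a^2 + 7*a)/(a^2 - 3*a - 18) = a*(a + 7)/(a^2 - 3*a - 18)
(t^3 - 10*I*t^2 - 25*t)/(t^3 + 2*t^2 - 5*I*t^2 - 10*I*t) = (t - 5*I)/(t + 2)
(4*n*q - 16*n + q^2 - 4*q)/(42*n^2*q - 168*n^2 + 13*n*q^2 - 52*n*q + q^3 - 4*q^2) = (4*n + q)/(42*n^2 + 13*n*q + q^2)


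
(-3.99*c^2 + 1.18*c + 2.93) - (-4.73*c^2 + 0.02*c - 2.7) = 0.74*c^2 + 1.16*c + 5.63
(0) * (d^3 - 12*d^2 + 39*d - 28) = 0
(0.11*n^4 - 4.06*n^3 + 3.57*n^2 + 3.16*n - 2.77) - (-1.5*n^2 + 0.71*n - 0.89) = 0.11*n^4 - 4.06*n^3 + 5.07*n^2 + 2.45*n - 1.88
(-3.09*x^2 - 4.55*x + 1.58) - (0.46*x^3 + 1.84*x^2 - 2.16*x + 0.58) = -0.46*x^3 - 4.93*x^2 - 2.39*x + 1.0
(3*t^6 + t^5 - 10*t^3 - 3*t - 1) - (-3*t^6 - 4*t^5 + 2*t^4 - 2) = 6*t^6 + 5*t^5 - 2*t^4 - 10*t^3 - 3*t + 1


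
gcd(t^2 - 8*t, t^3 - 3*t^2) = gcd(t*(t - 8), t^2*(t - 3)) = t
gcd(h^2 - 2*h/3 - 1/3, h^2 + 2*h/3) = 1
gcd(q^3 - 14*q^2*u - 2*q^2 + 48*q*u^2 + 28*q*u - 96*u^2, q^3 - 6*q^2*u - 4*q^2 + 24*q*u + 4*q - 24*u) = q^2 - 6*q*u - 2*q + 12*u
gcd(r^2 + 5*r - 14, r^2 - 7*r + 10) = r - 2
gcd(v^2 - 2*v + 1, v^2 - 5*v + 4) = v - 1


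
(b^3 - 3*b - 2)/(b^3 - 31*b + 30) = (b^3 - 3*b - 2)/(b^3 - 31*b + 30)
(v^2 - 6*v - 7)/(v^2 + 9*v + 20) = (v^2 - 6*v - 7)/(v^2 + 9*v + 20)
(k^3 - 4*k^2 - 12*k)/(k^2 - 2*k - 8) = k*(k - 6)/(k - 4)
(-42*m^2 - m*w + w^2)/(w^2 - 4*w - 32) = (42*m^2 + m*w - w^2)/(-w^2 + 4*w + 32)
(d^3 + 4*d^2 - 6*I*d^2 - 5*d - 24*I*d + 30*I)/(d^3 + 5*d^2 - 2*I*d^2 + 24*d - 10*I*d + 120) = (d - 1)/(d + 4*I)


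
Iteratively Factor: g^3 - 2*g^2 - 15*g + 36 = (g - 3)*(g^2 + g - 12) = (g - 3)*(g + 4)*(g - 3)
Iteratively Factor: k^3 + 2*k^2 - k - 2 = (k - 1)*(k^2 + 3*k + 2) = (k - 1)*(k + 1)*(k + 2)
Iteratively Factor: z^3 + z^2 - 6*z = (z + 3)*(z^2 - 2*z) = z*(z + 3)*(z - 2)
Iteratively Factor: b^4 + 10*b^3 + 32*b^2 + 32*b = (b + 2)*(b^3 + 8*b^2 + 16*b) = (b + 2)*(b + 4)*(b^2 + 4*b) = b*(b + 2)*(b + 4)*(b + 4)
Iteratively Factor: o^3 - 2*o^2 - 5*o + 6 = (o - 1)*(o^2 - o - 6) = (o - 1)*(o + 2)*(o - 3)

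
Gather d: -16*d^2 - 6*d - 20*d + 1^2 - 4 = -16*d^2 - 26*d - 3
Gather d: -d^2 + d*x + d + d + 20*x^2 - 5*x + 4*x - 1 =-d^2 + d*(x + 2) + 20*x^2 - x - 1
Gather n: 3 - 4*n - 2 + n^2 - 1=n^2 - 4*n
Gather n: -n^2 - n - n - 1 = -n^2 - 2*n - 1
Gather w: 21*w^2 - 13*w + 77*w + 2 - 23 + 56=21*w^2 + 64*w + 35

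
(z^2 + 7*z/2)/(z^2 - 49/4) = 2*z/(2*z - 7)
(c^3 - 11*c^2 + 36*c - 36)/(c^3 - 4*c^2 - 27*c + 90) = (c - 2)/(c + 5)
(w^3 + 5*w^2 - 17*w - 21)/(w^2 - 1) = (w^2 + 4*w - 21)/(w - 1)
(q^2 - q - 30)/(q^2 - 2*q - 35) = (q - 6)/(q - 7)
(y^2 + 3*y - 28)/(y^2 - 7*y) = (y^2 + 3*y - 28)/(y*(y - 7))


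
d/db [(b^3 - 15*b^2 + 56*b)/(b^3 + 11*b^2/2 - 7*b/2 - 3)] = 2*(41*b^4 - 238*b^3 - 529*b^2 + 180*b - 336)/(4*b^6 + 44*b^5 + 93*b^4 - 178*b^3 - 83*b^2 + 84*b + 36)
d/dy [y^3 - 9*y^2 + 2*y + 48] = 3*y^2 - 18*y + 2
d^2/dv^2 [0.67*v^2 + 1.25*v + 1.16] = 1.34000000000000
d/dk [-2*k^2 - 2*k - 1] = -4*k - 2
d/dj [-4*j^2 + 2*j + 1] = 2 - 8*j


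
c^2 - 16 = (c - 4)*(c + 4)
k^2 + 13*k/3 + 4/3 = (k + 1/3)*(k + 4)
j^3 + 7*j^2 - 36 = (j - 2)*(j + 3)*(j + 6)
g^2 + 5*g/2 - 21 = (g - 7/2)*(g + 6)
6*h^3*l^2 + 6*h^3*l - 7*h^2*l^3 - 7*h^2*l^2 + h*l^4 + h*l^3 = l*(-6*h + l)*(-h + l)*(h*l + h)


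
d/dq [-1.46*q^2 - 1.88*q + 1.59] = -2.92*q - 1.88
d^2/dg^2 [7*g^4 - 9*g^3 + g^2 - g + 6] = 84*g^2 - 54*g + 2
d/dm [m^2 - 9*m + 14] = 2*m - 9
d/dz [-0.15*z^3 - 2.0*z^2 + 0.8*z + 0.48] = -0.45*z^2 - 4.0*z + 0.8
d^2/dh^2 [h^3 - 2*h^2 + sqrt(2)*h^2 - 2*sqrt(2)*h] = 6*h - 4 + 2*sqrt(2)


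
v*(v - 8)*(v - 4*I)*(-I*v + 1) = -I*v^4 - 3*v^3 + 8*I*v^3 + 24*v^2 - 4*I*v^2 + 32*I*v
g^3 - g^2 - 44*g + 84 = (g - 6)*(g - 2)*(g + 7)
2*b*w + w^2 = w*(2*b + w)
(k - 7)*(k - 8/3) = k^2 - 29*k/3 + 56/3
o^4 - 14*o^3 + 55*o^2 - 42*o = o*(o - 7)*(o - 6)*(o - 1)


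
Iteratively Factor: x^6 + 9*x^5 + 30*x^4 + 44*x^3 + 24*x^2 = (x + 2)*(x^5 + 7*x^4 + 16*x^3 + 12*x^2) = (x + 2)^2*(x^4 + 5*x^3 + 6*x^2) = x*(x + 2)^2*(x^3 + 5*x^2 + 6*x) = x*(x + 2)^2*(x + 3)*(x^2 + 2*x) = x*(x + 2)^3*(x + 3)*(x)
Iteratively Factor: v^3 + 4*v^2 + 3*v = (v + 3)*(v^2 + v) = v*(v + 3)*(v + 1)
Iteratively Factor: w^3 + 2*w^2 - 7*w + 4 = (w + 4)*(w^2 - 2*w + 1) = (w - 1)*(w + 4)*(w - 1)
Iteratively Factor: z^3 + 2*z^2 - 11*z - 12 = (z - 3)*(z^2 + 5*z + 4) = (z - 3)*(z + 4)*(z + 1)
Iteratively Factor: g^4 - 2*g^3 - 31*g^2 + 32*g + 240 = (g + 3)*(g^3 - 5*g^2 - 16*g + 80) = (g + 3)*(g + 4)*(g^2 - 9*g + 20) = (g - 4)*(g + 3)*(g + 4)*(g - 5)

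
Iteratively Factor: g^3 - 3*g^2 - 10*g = (g)*(g^2 - 3*g - 10) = g*(g + 2)*(g - 5)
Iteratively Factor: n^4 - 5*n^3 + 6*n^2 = (n)*(n^3 - 5*n^2 + 6*n) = n^2*(n^2 - 5*n + 6) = n^2*(n - 3)*(n - 2)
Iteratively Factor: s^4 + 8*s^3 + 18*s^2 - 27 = (s - 1)*(s^3 + 9*s^2 + 27*s + 27) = (s - 1)*(s + 3)*(s^2 + 6*s + 9) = (s - 1)*(s + 3)^2*(s + 3)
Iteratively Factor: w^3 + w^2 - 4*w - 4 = (w + 2)*(w^2 - w - 2) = (w + 1)*(w + 2)*(w - 2)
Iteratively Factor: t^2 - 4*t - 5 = (t + 1)*(t - 5)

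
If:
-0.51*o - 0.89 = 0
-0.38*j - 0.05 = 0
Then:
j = -0.13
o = -1.75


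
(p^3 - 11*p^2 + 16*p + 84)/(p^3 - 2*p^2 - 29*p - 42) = (p - 6)/(p + 3)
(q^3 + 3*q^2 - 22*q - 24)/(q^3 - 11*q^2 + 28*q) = (q^2 + 7*q + 6)/(q*(q - 7))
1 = 1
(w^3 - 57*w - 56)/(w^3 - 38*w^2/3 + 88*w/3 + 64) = 3*(w^2 + 8*w + 7)/(3*w^2 - 14*w - 24)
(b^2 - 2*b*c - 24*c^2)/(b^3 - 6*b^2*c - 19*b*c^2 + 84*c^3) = (b - 6*c)/(b^2 - 10*b*c + 21*c^2)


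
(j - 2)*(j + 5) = j^2 + 3*j - 10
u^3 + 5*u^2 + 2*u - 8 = (u - 1)*(u + 2)*(u + 4)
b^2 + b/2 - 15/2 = (b - 5/2)*(b + 3)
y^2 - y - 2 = (y - 2)*(y + 1)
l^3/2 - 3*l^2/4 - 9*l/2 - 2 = (l/2 + 1)*(l - 4)*(l + 1/2)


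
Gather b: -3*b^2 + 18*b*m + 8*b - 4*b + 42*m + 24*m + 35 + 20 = -3*b^2 + b*(18*m + 4) + 66*m + 55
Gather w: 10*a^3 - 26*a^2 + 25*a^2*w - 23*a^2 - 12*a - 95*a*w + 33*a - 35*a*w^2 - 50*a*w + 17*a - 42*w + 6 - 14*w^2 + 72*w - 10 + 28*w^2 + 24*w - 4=10*a^3 - 49*a^2 + 38*a + w^2*(14 - 35*a) + w*(25*a^2 - 145*a + 54) - 8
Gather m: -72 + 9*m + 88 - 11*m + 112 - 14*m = 128 - 16*m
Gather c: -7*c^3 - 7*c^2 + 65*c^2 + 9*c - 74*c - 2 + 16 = -7*c^3 + 58*c^2 - 65*c + 14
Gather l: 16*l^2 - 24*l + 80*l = 16*l^2 + 56*l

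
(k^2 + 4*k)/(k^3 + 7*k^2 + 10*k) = (k + 4)/(k^2 + 7*k + 10)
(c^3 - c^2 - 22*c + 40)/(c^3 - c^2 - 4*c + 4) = (c^2 + c - 20)/(c^2 + c - 2)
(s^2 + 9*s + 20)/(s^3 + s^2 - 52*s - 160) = 1/(s - 8)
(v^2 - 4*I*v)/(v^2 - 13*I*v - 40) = v*(-v + 4*I)/(-v^2 + 13*I*v + 40)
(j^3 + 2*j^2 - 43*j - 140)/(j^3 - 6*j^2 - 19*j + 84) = (j + 5)/(j - 3)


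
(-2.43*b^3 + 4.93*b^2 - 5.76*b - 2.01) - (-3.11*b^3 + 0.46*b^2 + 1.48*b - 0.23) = 0.68*b^3 + 4.47*b^2 - 7.24*b - 1.78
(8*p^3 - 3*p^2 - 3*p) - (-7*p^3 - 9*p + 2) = 15*p^3 - 3*p^2 + 6*p - 2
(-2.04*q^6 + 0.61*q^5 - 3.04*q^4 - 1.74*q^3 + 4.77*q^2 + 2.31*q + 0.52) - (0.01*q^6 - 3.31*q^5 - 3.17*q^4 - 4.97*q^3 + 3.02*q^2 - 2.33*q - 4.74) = -2.05*q^6 + 3.92*q^5 + 0.13*q^4 + 3.23*q^3 + 1.75*q^2 + 4.64*q + 5.26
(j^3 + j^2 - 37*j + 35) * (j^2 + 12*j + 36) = j^5 + 13*j^4 + 11*j^3 - 373*j^2 - 912*j + 1260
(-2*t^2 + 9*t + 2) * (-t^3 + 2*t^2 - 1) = 2*t^5 - 13*t^4 + 16*t^3 + 6*t^2 - 9*t - 2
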